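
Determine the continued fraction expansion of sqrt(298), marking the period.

Write x_i = (sqrt(298) + m_i)/d_i with (m_0, d_0) = (0, 1). a_0 = floor(sqrt(298)) = 17, since 17^2 = 289 <= 298 < 324 = 18^2.
Iterate m_{i+1} = d_i*a_i - m_i, d_{i+1} = (298 - m_{i+1}^2)/d_i, a_{i+1} = floor((a_0 + m_{i+1})/d_{i+1}):
  m_1 = 1*17 - 0 = 17, d_1 = (298 - 17^2)/1 = 9/1 = 9, a_1 = floor((17 + 17)/9) = 3.
  m_2 = 9*3 - 17 = 10, d_2 = (298 - 10^2)/9 = 198/9 = 22, a_2 = floor((17 + 10)/22) = 1.
  m_3 = 22*1 - 10 = 12, d_3 = (298 - 12^2)/22 = 154/22 = 7, a_3 = floor((17 + 12)/7) = 4.
  m_4 = 7*4 - 12 = 16, d_4 = (298 - 16^2)/7 = 42/7 = 6, a_4 = floor((17 + 16)/6) = 5.
  m_5 = 6*5 - 16 = 14, d_5 = (298 - 14^2)/6 = 102/6 = 17, a_5 = floor((17 + 14)/17) = 1.
  m_6 = 17*1 - 14 = 3, d_6 = (298 - 3^2)/17 = 289/17 = 17, a_6 = floor((17 + 3)/17) = 1.
  m_7 = 17*1 - 3 = 14, d_7 = (298 - 14^2)/17 = 102/17 = 6, a_7 = floor((17 + 14)/6) = 5.
  m_8 = 6*5 - 14 = 16, d_8 = (298 - 16^2)/6 = 42/6 = 7, a_8 = floor((17 + 16)/7) = 4.
  m_9 = 7*4 - 16 = 12, d_9 = (298 - 12^2)/7 = 154/7 = 22, a_9 = floor((17 + 12)/22) = 1.
  m_10 = 22*1 - 12 = 10, d_10 = (298 - 10^2)/22 = 198/22 = 9, a_10 = floor((17 + 10)/9) = 3.
  m_11 = 9*3 - 10 = 17, d_11 = (298 - 17^2)/9 = 9/9 = 1, a_11 = floor((17 + 17)/1) = 34.
  m_12 = 1*34 - 17 = 17, d_12 = (298 - 17^2)/1 = 9/1 = 9: (m_12, d_12) = (m_1, d_1) = (17, 9), so from here the quotients repeat a_1, ..., a_11; the period length is 11.
Hence the expansion of sqrt(298) is a_0 = 17 followed by the repeating block 3, 1, 4, 5, 1, 1, 5, 4, 1, 3, 34 (period 11).

[17; (3, 1, 4, 5, 1, 1, 5, 4, 1, 3, 34)]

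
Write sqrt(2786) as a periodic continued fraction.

Write x_i = (sqrt(2786) + m_i)/d_i with (m_0, d_0) = (0, 1). a_0 = floor(sqrt(2786)) = 52, since 52^2 = 2704 <= 2786 < 2809 = 53^2.
Iterate m_{i+1} = d_i*a_i - m_i, d_{i+1} = (2786 - m_{i+1}^2)/d_i, a_{i+1} = floor((a_0 + m_{i+1})/d_{i+1}):
  m_1 = 1*52 - 0 = 52, d_1 = (2786 - 52^2)/1 = 82/1 = 82, a_1 = floor((52 + 52)/82) = 1.
  m_2 = 82*1 - 52 = 30, d_2 = (2786 - 30^2)/82 = 1886/82 = 23, a_2 = floor((52 + 30)/23) = 3.
  m_3 = 23*3 - 30 = 39, d_3 = (2786 - 39^2)/23 = 1265/23 = 55, a_3 = floor((52 + 39)/55) = 1.
  m_4 = 55*1 - 39 = 16, d_4 = (2786 - 16^2)/55 = 2530/55 = 46, a_4 = floor((52 + 16)/46) = 1.
  m_5 = 46*1 - 16 = 30, d_5 = (2786 - 30^2)/46 = 1886/46 = 41, a_5 = floor((52 + 30)/41) = 2.
  m_6 = 41*2 - 30 = 52, d_6 = (2786 - 52^2)/41 = 82/41 = 2, a_6 = floor((52 + 52)/2) = 52.
  m_7 = 2*52 - 52 = 52, d_7 = (2786 - 52^2)/2 = 82/2 = 41, a_7 = floor((52 + 52)/41) = 2.
  m_8 = 41*2 - 52 = 30, d_8 = (2786 - 30^2)/41 = 1886/41 = 46, a_8 = floor((52 + 30)/46) = 1.
  m_9 = 46*1 - 30 = 16, d_9 = (2786 - 16^2)/46 = 2530/46 = 55, a_9 = floor((52 + 16)/55) = 1.
  m_10 = 55*1 - 16 = 39, d_10 = (2786 - 39^2)/55 = 1265/55 = 23, a_10 = floor((52 + 39)/23) = 3.
  m_11 = 23*3 - 39 = 30, d_11 = (2786 - 30^2)/23 = 1886/23 = 82, a_11 = floor((52 + 30)/82) = 1.
  m_12 = 82*1 - 30 = 52, d_12 = (2786 - 52^2)/82 = 82/82 = 1, a_12 = floor((52 + 52)/1) = 104.
  m_13 = 1*104 - 52 = 52, d_13 = (2786 - 52^2)/1 = 82/1 = 82: (m_13, d_13) = (m_1, d_1) = (52, 82), so from here the quotients repeat a_1, ..., a_12; the period length is 12.
Hence the expansion of sqrt(2786) is a_0 = 52 followed by the repeating block 1, 3, 1, 1, 2, 52, 2, 1, 1, 3, 1, 104 (period 12).

[52; (1, 3, 1, 1, 2, 52, 2, 1, 1, 3, 1, 104)]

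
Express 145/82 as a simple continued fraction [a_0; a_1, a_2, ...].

[1; 1, 3, 3, 6]

Run the Euclidean algorithm on 145 and 82; the successive quotients are the partial quotients a_0, a_1, ... (each step inverts the fractional part left over by the previous one):
  145 = 1*82 + 63, so a_0 = 1.
  82 = 1*63 + 19, so a_1 = 1.
  63 = 3*19 + 6, so a_2 = 3.
  19 = 3*6 + 1, so a_3 = 3.
  6 = 6*1 + 0, so a_4 = 6.
The remainder reaches 0 after 5 divisions, so the expansion has 5 partial quotients, read off in order.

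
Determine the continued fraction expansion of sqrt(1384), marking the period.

[37; (4, 1, 17, 1, 4, 74)]

Write x_i = (sqrt(1384) + m_i)/d_i with (m_0, d_0) = (0, 1). a_0 = floor(sqrt(1384)) = 37, since 37^2 = 1369 <= 1384 < 1444 = 38^2.
Iterate m_{i+1} = d_i*a_i - m_i, d_{i+1} = (1384 - m_{i+1}^2)/d_i, a_{i+1} = floor((a_0 + m_{i+1})/d_{i+1}):
  m_1 = 1*37 - 0 = 37, d_1 = (1384 - 37^2)/1 = 15/1 = 15, a_1 = floor((37 + 37)/15) = 4.
  m_2 = 15*4 - 37 = 23, d_2 = (1384 - 23^2)/15 = 855/15 = 57, a_2 = floor((37 + 23)/57) = 1.
  m_3 = 57*1 - 23 = 34, d_3 = (1384 - 34^2)/57 = 228/57 = 4, a_3 = floor((37 + 34)/4) = 17.
  m_4 = 4*17 - 34 = 34, d_4 = (1384 - 34^2)/4 = 228/4 = 57, a_4 = floor((37 + 34)/57) = 1.
  m_5 = 57*1 - 34 = 23, d_5 = (1384 - 23^2)/57 = 855/57 = 15, a_5 = floor((37 + 23)/15) = 4.
  m_6 = 15*4 - 23 = 37, d_6 = (1384 - 37^2)/15 = 15/15 = 1, a_6 = floor((37 + 37)/1) = 74.
  m_7 = 1*74 - 37 = 37, d_7 = (1384 - 37^2)/1 = 15/1 = 15: (m_7, d_7) = (m_1, d_1) = (37, 15), so from here the quotients repeat a_1, ..., a_6; the period length is 6.
Hence the expansion of sqrt(1384) is a_0 = 37 followed by the repeating block 4, 1, 17, 1, 4, 74 (period 6).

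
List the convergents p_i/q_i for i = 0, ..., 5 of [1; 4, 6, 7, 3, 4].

1/1, 5/4, 31/25, 222/179, 697/562, 3010/2427

Using the convergent recurrence p_i = a_i*p_{i-1} + p_{i-2}, q_i = a_i*q_{i-1} + q_{i-2} with p_{-2}=0, p_{-1}=1, q_{-2}=1, q_{-1}=0:
  i=0: a_0=1, p_0 = 1*1 + 0 = 1, q_0 = 1*0 + 1 = 1.
  i=1: a_1=4, p_1 = 4*1 + 1 = 5, q_1 = 4*1 + 0 = 4.
  i=2: a_2=6, p_2 = 6*5 + 1 = 31, q_2 = 6*4 + 1 = 25.
  i=3: a_3=7, p_3 = 7*31 + 5 = 222, q_3 = 7*25 + 4 = 179.
  i=4: a_4=3, p_4 = 3*222 + 31 = 697, q_4 = 3*179 + 25 = 562.
  i=5: a_5=4, p_5 = 4*697 + 222 = 3010, q_5 = 4*562 + 179 = 2427.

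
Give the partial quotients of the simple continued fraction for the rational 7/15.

[0; 2, 7]

Run the Euclidean algorithm on 7 and 15; the successive quotients are the partial quotients a_0, a_1, ... (each step inverts the fractional part left over by the previous one):
  7 = 0*15 + 7, so a_0 = 0.
  15 = 2*7 + 1, so a_1 = 2.
  7 = 7*1 + 0, so a_2 = 7.
The remainder reaches 0 after 3 divisions, so the expansion has 3 partial quotients, read off in order.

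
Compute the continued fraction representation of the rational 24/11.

[2; 5, 2]

Run the Euclidean algorithm on 24 and 11; the successive quotients are the partial quotients a_0, a_1, ... (each step inverts the fractional part left over by the previous one):
  24 = 2*11 + 2, so a_0 = 2.
  11 = 5*2 + 1, so a_1 = 5.
  2 = 2*1 + 0, so a_2 = 2.
The remainder reaches 0 after 3 divisions, so the expansion has 3 partial quotients, read off in order.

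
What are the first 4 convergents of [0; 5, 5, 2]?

0/1, 1/5, 5/26, 11/57

Using the convergent recurrence p_i = a_i*p_{i-1} + p_{i-2}, q_i = a_i*q_{i-1} + q_{i-2} with p_{-2}=0, p_{-1}=1, q_{-2}=1, q_{-1}=0:
  i=0: a_0=0, p_0 = 0*1 + 0 = 0, q_0 = 0*0 + 1 = 1.
  i=1: a_1=5, p_1 = 5*0 + 1 = 1, q_1 = 5*1 + 0 = 5.
  i=2: a_2=5, p_2 = 5*1 + 0 = 5, q_2 = 5*5 + 1 = 26.
  i=3: a_3=2, p_3 = 2*5 + 1 = 11, q_3 = 2*26 + 5 = 57.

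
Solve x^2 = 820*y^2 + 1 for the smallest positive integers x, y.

First expand sqrt(820) as a continued fraction. With x_i = (sqrt(820) + m_i)/d_i and (m_0, d_0) = (0, 1): a_0 = floor(sqrt(820)) = 28, since 28^2 = 784 <= 820 < 841 = 29^2.
Iterate m_{i+1} = d_i*a_i - m_i, d_{i+1} = (820 - m_{i+1}^2)/d_i, a_{i+1} = floor((a_0 + m_{i+1})/d_{i+1}):
  m_1 = 1*28 - 0 = 28, d_1 = (820 - 28^2)/1 = 36/1 = 36, a_1 = floor((28 + 28)/36) = 1.
  m_2 = 36*1 - 28 = 8, d_2 = (820 - 8^2)/36 = 756/36 = 21, a_2 = floor((28 + 8)/21) = 1.
  m_3 = 21*1 - 8 = 13, d_3 = (820 - 13^2)/21 = 651/21 = 31, a_3 = floor((28 + 13)/31) = 1.
  m_4 = 31*1 - 13 = 18, d_4 = (820 - 18^2)/31 = 496/31 = 16, a_4 = floor((28 + 18)/16) = 2.
  m_5 = 16*2 - 18 = 14, d_5 = (820 - 14^2)/16 = 624/16 = 39, a_5 = floor((28 + 14)/39) = 1.
  m_6 = 39*1 - 14 = 25, d_6 = (820 - 25^2)/39 = 195/39 = 5, a_6 = floor((28 + 25)/5) = 10.
  m_7 = 5*10 - 25 = 25, d_7 = (820 - 25^2)/5 = 195/5 = 39, a_7 = floor((28 + 25)/39) = 1.
  m_8 = 39*1 - 25 = 14, d_8 = (820 - 14^2)/39 = 624/39 = 16, a_8 = floor((28 + 14)/16) = 2.
  m_9 = 16*2 - 14 = 18, d_9 = (820 - 18^2)/16 = 496/16 = 31, a_9 = floor((28 + 18)/31) = 1.
  m_10 = 31*1 - 18 = 13, d_10 = (820 - 13^2)/31 = 651/31 = 21, a_10 = floor((28 + 13)/21) = 1.
  m_11 = 21*1 - 13 = 8, d_11 = (820 - 8^2)/21 = 756/21 = 36, a_11 = floor((28 + 8)/36) = 1.
  m_12 = 36*1 - 8 = 28, d_12 = (820 - 28^2)/36 = 36/36 = 1, a_12 = floor((28 + 28)/1) = 56.
  m_13 = 1*56 - 28 = 28, d_13 = (820 - 28^2)/1 = 36/1 = 36: (m_13, d_13) = (m_1, d_1) = (28, 36), so from here the quotients repeat a_1, ..., a_12; the period length is 12.
So sqrt(820) = [28; (1, 1, 1, 2, 1, 10, 1, 2, 1, 1, 1, 56)] with period length k = 12.
k is even, so the fundamental solution of x^2 - 820y^2 = 1 is (p_{k-1}, q_{k-1}) = (p_11, q_11); compute convergents through index 11.
Convergents (p_i = a_i*p_{i-1} + p_{i-2}, q_i = a_i*q_{i-1} + q_{i-2} with p_{-2}=0, p_{-1}=1, q_{-2}=1, q_{-1}=0):
  i=0: a_0=28, p_0 = 28*1 + 0 = 28, q_0 = 28*0 + 1 = 1.
  i=1: a_1=1, p_1 = 1*28 + 1 = 29, q_1 = 1*1 + 0 = 1.
  i=2: a_2=1, p_2 = 1*29 + 28 = 57, q_2 = 1*1 + 1 = 2.
  i=3: a_3=1, p_3 = 1*57 + 29 = 86, q_3 = 1*2 + 1 = 3.
  i=4: a_4=2, p_4 = 2*86 + 57 = 229, q_4 = 2*3 + 2 = 8.
  i=5: a_5=1, p_5 = 1*229 + 86 = 315, q_5 = 1*8 + 3 = 11.
  i=6: a_6=10, p_6 = 10*315 + 229 = 3379, q_6 = 10*11 + 8 = 118.
  i=7: a_7=1, p_7 = 1*3379 + 315 = 3694, q_7 = 1*118 + 11 = 129.
  i=8: a_8=2, p_8 = 2*3694 + 3379 = 10767, q_8 = 2*129 + 118 = 376.
  i=9: a_9=1, p_9 = 1*10767 + 3694 = 14461, q_9 = 1*376 + 129 = 505.
  i=10: a_10=1, p_10 = 1*14461 + 10767 = 25228, q_10 = 1*505 + 376 = 881.
  i=11: a_11=1, p_11 = 1*25228 + 14461 = 39689, q_11 = 1*881 + 505 = 1386.
Check: 39689^2 - 820*1386^2 = 1575216721 - 1575216720 = 1, so (x, y) = (39689, 1386) solves the equation, and by the theorem it is the least positive solution.

(x, y) = (39689, 1386)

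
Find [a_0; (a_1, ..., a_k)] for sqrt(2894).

[53; (1, 3, 1, 8, 1, 52, 1, 8, 1, 3, 1, 106)]

Write x_i = (sqrt(2894) + m_i)/d_i with (m_0, d_0) = (0, 1). a_0 = floor(sqrt(2894)) = 53, since 53^2 = 2809 <= 2894 < 2916 = 54^2.
Iterate m_{i+1} = d_i*a_i - m_i, d_{i+1} = (2894 - m_{i+1}^2)/d_i, a_{i+1} = floor((a_0 + m_{i+1})/d_{i+1}):
  m_1 = 1*53 - 0 = 53, d_1 = (2894 - 53^2)/1 = 85/1 = 85, a_1 = floor((53 + 53)/85) = 1.
  m_2 = 85*1 - 53 = 32, d_2 = (2894 - 32^2)/85 = 1870/85 = 22, a_2 = floor((53 + 32)/22) = 3.
  m_3 = 22*3 - 32 = 34, d_3 = (2894 - 34^2)/22 = 1738/22 = 79, a_3 = floor((53 + 34)/79) = 1.
  m_4 = 79*1 - 34 = 45, d_4 = (2894 - 45^2)/79 = 869/79 = 11, a_4 = floor((53 + 45)/11) = 8.
  m_5 = 11*8 - 45 = 43, d_5 = (2894 - 43^2)/11 = 1045/11 = 95, a_5 = floor((53 + 43)/95) = 1.
  m_6 = 95*1 - 43 = 52, d_6 = (2894 - 52^2)/95 = 190/95 = 2, a_6 = floor((53 + 52)/2) = 52.
  m_7 = 2*52 - 52 = 52, d_7 = (2894 - 52^2)/2 = 190/2 = 95, a_7 = floor((53 + 52)/95) = 1.
  m_8 = 95*1 - 52 = 43, d_8 = (2894 - 43^2)/95 = 1045/95 = 11, a_8 = floor((53 + 43)/11) = 8.
  m_9 = 11*8 - 43 = 45, d_9 = (2894 - 45^2)/11 = 869/11 = 79, a_9 = floor((53 + 45)/79) = 1.
  m_10 = 79*1 - 45 = 34, d_10 = (2894 - 34^2)/79 = 1738/79 = 22, a_10 = floor((53 + 34)/22) = 3.
  m_11 = 22*3 - 34 = 32, d_11 = (2894 - 32^2)/22 = 1870/22 = 85, a_11 = floor((53 + 32)/85) = 1.
  m_12 = 85*1 - 32 = 53, d_12 = (2894 - 53^2)/85 = 85/85 = 1, a_12 = floor((53 + 53)/1) = 106.
  m_13 = 1*106 - 53 = 53, d_13 = (2894 - 53^2)/1 = 85/1 = 85: (m_13, d_13) = (m_1, d_1) = (53, 85), so from here the quotients repeat a_1, ..., a_12; the period length is 12.
Hence the expansion of sqrt(2894) is a_0 = 53 followed by the repeating block 1, 3, 1, 8, 1, 52, 1, 8, 1, 3, 1, 106 (period 12).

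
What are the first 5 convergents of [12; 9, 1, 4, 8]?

Using the convergent recurrence p_i = a_i*p_{i-1} + p_{i-2}, q_i = a_i*q_{i-1} + q_{i-2} with p_{-2}=0, p_{-1}=1, q_{-2}=1, q_{-1}=0:
  i=0: a_0=12, p_0 = 12*1 + 0 = 12, q_0 = 12*0 + 1 = 1.
  i=1: a_1=9, p_1 = 9*12 + 1 = 109, q_1 = 9*1 + 0 = 9.
  i=2: a_2=1, p_2 = 1*109 + 12 = 121, q_2 = 1*9 + 1 = 10.
  i=3: a_3=4, p_3 = 4*121 + 109 = 593, q_3 = 4*10 + 9 = 49.
  i=4: a_4=8, p_4 = 8*593 + 121 = 4865, q_4 = 8*49 + 10 = 402.

12/1, 109/9, 121/10, 593/49, 4865/402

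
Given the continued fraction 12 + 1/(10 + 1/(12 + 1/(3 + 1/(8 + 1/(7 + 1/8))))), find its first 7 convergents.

Using the convergent recurrence p_i = a_i*p_{i-1} + p_{i-2}, q_i = a_i*q_{i-1} + q_{i-2} with p_{-2}=0, p_{-1}=1, q_{-2}=1, q_{-1}=0:
  i=0: a_0=12, p_0 = 12*1 + 0 = 12, q_0 = 12*0 + 1 = 1.
  i=1: a_1=10, p_1 = 10*12 + 1 = 121, q_1 = 10*1 + 0 = 10.
  i=2: a_2=12, p_2 = 12*121 + 12 = 1464, q_2 = 12*10 + 1 = 121.
  i=3: a_3=3, p_3 = 3*1464 + 121 = 4513, q_3 = 3*121 + 10 = 373.
  i=4: a_4=8, p_4 = 8*4513 + 1464 = 37568, q_4 = 8*373 + 121 = 3105.
  i=5: a_5=7, p_5 = 7*37568 + 4513 = 267489, q_5 = 7*3105 + 373 = 22108.
  i=6: a_6=8, p_6 = 8*267489 + 37568 = 2177480, q_6 = 8*22108 + 3105 = 179969.

12/1, 121/10, 1464/121, 4513/373, 37568/3105, 267489/22108, 2177480/179969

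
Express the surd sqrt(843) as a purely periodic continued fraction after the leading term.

[29; (29, 58)]

Write x_i = (sqrt(843) + m_i)/d_i with (m_0, d_0) = (0, 1). a_0 = floor(sqrt(843)) = 29, since 29^2 = 841 <= 843 < 900 = 30^2.
Iterate m_{i+1} = d_i*a_i - m_i, d_{i+1} = (843 - m_{i+1}^2)/d_i, a_{i+1} = floor((a_0 + m_{i+1})/d_{i+1}):
  m_1 = 1*29 - 0 = 29, d_1 = (843 - 29^2)/1 = 2/1 = 2, a_1 = floor((29 + 29)/2) = 29.
  m_2 = 2*29 - 29 = 29, d_2 = (843 - 29^2)/2 = 2/2 = 1, a_2 = floor((29 + 29)/1) = 58.
  m_3 = 1*58 - 29 = 29, d_3 = (843 - 29^2)/1 = 2/1 = 2: (m_3, d_3) = (m_1, d_1) = (29, 2), so from here the quotients repeat a_1, a_2; the period length is 2.
Hence the expansion of sqrt(843) is a_0 = 29 followed by the repeating block 29, 58 (period 2).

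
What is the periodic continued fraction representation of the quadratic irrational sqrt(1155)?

[33; (1, 66)]

Write x_i = (sqrt(1155) + m_i)/d_i with (m_0, d_0) = (0, 1). a_0 = floor(sqrt(1155)) = 33, since 33^2 = 1089 <= 1155 < 1156 = 34^2.
Iterate m_{i+1} = d_i*a_i - m_i, d_{i+1} = (1155 - m_{i+1}^2)/d_i, a_{i+1} = floor((a_0 + m_{i+1})/d_{i+1}):
  m_1 = 1*33 - 0 = 33, d_1 = (1155 - 33^2)/1 = 66/1 = 66, a_1 = floor((33 + 33)/66) = 1.
  m_2 = 66*1 - 33 = 33, d_2 = (1155 - 33^2)/66 = 66/66 = 1, a_2 = floor((33 + 33)/1) = 66.
  m_3 = 1*66 - 33 = 33, d_3 = (1155 - 33^2)/1 = 66/1 = 66: (m_3, d_3) = (m_1, d_1) = (33, 66), so from here the quotients repeat a_1, a_2; the period length is 2.
Hence the expansion of sqrt(1155) is a_0 = 33 followed by the repeating block 1, 66 (period 2).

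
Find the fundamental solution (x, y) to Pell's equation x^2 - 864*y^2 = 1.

First expand sqrt(864) as a continued fraction. With x_i = (sqrt(864) + m_i)/d_i and (m_0, d_0) = (0, 1): a_0 = floor(sqrt(864)) = 29, since 29^2 = 841 <= 864 < 900 = 30^2.
Iterate m_{i+1} = d_i*a_i - m_i, d_{i+1} = (864 - m_{i+1}^2)/d_i, a_{i+1} = floor((a_0 + m_{i+1})/d_{i+1}):
  m_1 = 1*29 - 0 = 29, d_1 = (864 - 29^2)/1 = 23/1 = 23, a_1 = floor((29 + 29)/23) = 2.
  m_2 = 23*2 - 29 = 17, d_2 = (864 - 17^2)/23 = 575/23 = 25, a_2 = floor((29 + 17)/25) = 1.
  m_3 = 25*1 - 17 = 8, d_3 = (864 - 8^2)/25 = 800/25 = 32, a_3 = floor((29 + 8)/32) = 1.
  m_4 = 32*1 - 8 = 24, d_4 = (864 - 24^2)/32 = 288/32 = 9, a_4 = floor((29 + 24)/9) = 5.
  m_5 = 9*5 - 24 = 21, d_5 = (864 - 21^2)/9 = 423/9 = 47, a_5 = floor((29 + 21)/47) = 1.
  m_6 = 47*1 - 21 = 26, d_6 = (864 - 26^2)/47 = 188/47 = 4, a_6 = floor((29 + 26)/4) = 13.
  m_7 = 4*13 - 26 = 26, d_7 = (864 - 26^2)/4 = 188/4 = 47, a_7 = floor((29 + 26)/47) = 1.
  m_8 = 47*1 - 26 = 21, d_8 = (864 - 21^2)/47 = 423/47 = 9, a_8 = floor((29 + 21)/9) = 5.
  m_9 = 9*5 - 21 = 24, d_9 = (864 - 24^2)/9 = 288/9 = 32, a_9 = floor((29 + 24)/32) = 1.
  m_10 = 32*1 - 24 = 8, d_10 = (864 - 8^2)/32 = 800/32 = 25, a_10 = floor((29 + 8)/25) = 1.
  m_11 = 25*1 - 8 = 17, d_11 = (864 - 17^2)/25 = 575/25 = 23, a_11 = floor((29 + 17)/23) = 2.
  m_12 = 23*2 - 17 = 29, d_12 = (864 - 29^2)/23 = 23/23 = 1, a_12 = floor((29 + 29)/1) = 58.
  m_13 = 1*58 - 29 = 29, d_13 = (864 - 29^2)/1 = 23/1 = 23: (m_13, d_13) = (m_1, d_1) = (29, 23), so from here the quotients repeat a_1, ..., a_12; the period length is 12.
So sqrt(864) = [29; (2, 1, 1, 5, 1, 13, 1, 5, 1, 1, 2, 58)] with period length k = 12.
k is even, so the fundamental solution of x^2 - 864y^2 = 1 is (p_{k-1}, q_{k-1}) = (p_11, q_11); compute convergents through index 11.
Convergents (p_i = a_i*p_{i-1} + p_{i-2}, q_i = a_i*q_{i-1} + q_{i-2} with p_{-2}=0, p_{-1}=1, q_{-2}=1, q_{-1}=0):
  i=0: a_0=29, p_0 = 29*1 + 0 = 29, q_0 = 29*0 + 1 = 1.
  i=1: a_1=2, p_1 = 2*29 + 1 = 59, q_1 = 2*1 + 0 = 2.
  i=2: a_2=1, p_2 = 1*59 + 29 = 88, q_2 = 1*2 + 1 = 3.
  i=3: a_3=1, p_3 = 1*88 + 59 = 147, q_3 = 1*3 + 2 = 5.
  i=4: a_4=5, p_4 = 5*147 + 88 = 823, q_4 = 5*5 + 3 = 28.
  i=5: a_5=1, p_5 = 1*823 + 147 = 970, q_5 = 1*28 + 5 = 33.
  i=6: a_6=13, p_6 = 13*970 + 823 = 13433, q_6 = 13*33 + 28 = 457.
  i=7: a_7=1, p_7 = 1*13433 + 970 = 14403, q_7 = 1*457 + 33 = 490.
  i=8: a_8=5, p_8 = 5*14403 + 13433 = 85448, q_8 = 5*490 + 457 = 2907.
  i=9: a_9=1, p_9 = 1*85448 + 14403 = 99851, q_9 = 1*2907 + 490 = 3397.
  i=10: a_10=1, p_10 = 1*99851 + 85448 = 185299, q_10 = 1*3397 + 2907 = 6304.
  i=11: a_11=2, p_11 = 2*185299 + 99851 = 470449, q_11 = 2*6304 + 3397 = 16005.
Check: 470449^2 - 864*16005^2 = 221322261601 - 221322261600 = 1, so (x, y) = (470449, 16005) solves the equation, and by the theorem it is the least positive solution.

(x, y) = (470449, 16005)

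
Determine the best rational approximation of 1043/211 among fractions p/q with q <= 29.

89/18

Expand x = 1043/211 as a continued fraction with the Euclidean algorithm:
  1043 = 4*211 + 199, so a_0 = 4.
  211 = 1*199 + 12, so a_1 = 1.
  199 = 16*12 + 7, so a_2 = 16.
  12 = 1*7 + 5, so a_3 = 1.
  7 = 1*5 + 2, so a_4 = 1.
  5 = 2*2 + 1, so a_5 = 2.
  2 = 2*1 + 0, so a_6 = 2.
so x = [4; 1, 16, 1, 1, 2, 2].
Convergents (p_i = a_i*p_{i-1} + p_{i-2}, q_i = a_i*q_{i-1} + q_{i-2} with p_{-2}=0, p_{-1}=1, q_{-2}=1, q_{-1}=0), until the denominator exceeds 29:
  i=0: a_0=4, p_0 = 4*1 + 0 = 4, q_0 = 4*0 + 1 = 1.
  i=1: a_1=1, p_1 = 1*4 + 1 = 5, q_1 = 1*1 + 0 = 1.
  i=2: a_2=16, p_2 = 16*5 + 4 = 84, q_2 = 16*1 + 1 = 17.
  i=3: a_3=1, p_3 = 1*84 + 5 = 89, q_3 = 1*17 + 1 = 18.
  i=4: a_4=1, p_4 = 1*89 + 84 = 173, q_4 = 1*18 + 17 = 35.
q_4 = 35 > 29, so the last convergent with denominator <= 29 is p_3/q_3 = 89/18.
The closest fraction with denominator <= 29 is either p_3/q_3 or the intermediate fraction (k*p_3 + p_2)/(k*q_3 + q_2) with the largest k >= 1 whose denominator stays <= 29; these approach x as k grows, and every other convergent or intermediate fraction in range is farther away.
Largest k: floor((29 - q_2)/q_3) = floor((29 - 17)/18) = 0.
Since k = 0, no intermediate fraction beyond p_3/q_3 has denominator <= 29, so the convergent 89/18 is the closest (its error is |1043*18 - 89*211|/(211*18) = 5/3798).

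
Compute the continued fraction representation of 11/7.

[1; 1, 1, 3]

Run the Euclidean algorithm on 11 and 7; the successive quotients are the partial quotients a_0, a_1, ... (each step inverts the fractional part left over by the previous one):
  11 = 1*7 + 4, so a_0 = 1.
  7 = 1*4 + 3, so a_1 = 1.
  4 = 1*3 + 1, so a_2 = 1.
  3 = 3*1 + 0, so a_3 = 3.
The remainder reaches 0 after 4 divisions, so the expansion has 4 partial quotients, read off in order.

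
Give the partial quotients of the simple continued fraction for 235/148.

Run the Euclidean algorithm on 235 and 148; the successive quotients are the partial quotients a_0, a_1, ... (each step inverts the fractional part left over by the previous one):
  235 = 1*148 + 87, so a_0 = 1.
  148 = 1*87 + 61, so a_1 = 1.
  87 = 1*61 + 26, so a_2 = 1.
  61 = 2*26 + 9, so a_3 = 2.
  26 = 2*9 + 8, so a_4 = 2.
  9 = 1*8 + 1, so a_5 = 1.
  8 = 8*1 + 0, so a_6 = 8.
The remainder reaches 0 after 7 divisions, so the expansion has 7 partial quotients, read off in order.

[1; 1, 1, 2, 2, 1, 8]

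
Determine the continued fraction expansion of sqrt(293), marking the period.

[17; (8, 1, 1, 8, 34)]

Write x_i = (sqrt(293) + m_i)/d_i with (m_0, d_0) = (0, 1). a_0 = floor(sqrt(293)) = 17, since 17^2 = 289 <= 293 < 324 = 18^2.
Iterate m_{i+1} = d_i*a_i - m_i, d_{i+1} = (293 - m_{i+1}^2)/d_i, a_{i+1} = floor((a_0 + m_{i+1})/d_{i+1}):
  m_1 = 1*17 - 0 = 17, d_1 = (293 - 17^2)/1 = 4/1 = 4, a_1 = floor((17 + 17)/4) = 8.
  m_2 = 4*8 - 17 = 15, d_2 = (293 - 15^2)/4 = 68/4 = 17, a_2 = floor((17 + 15)/17) = 1.
  m_3 = 17*1 - 15 = 2, d_3 = (293 - 2^2)/17 = 289/17 = 17, a_3 = floor((17 + 2)/17) = 1.
  m_4 = 17*1 - 2 = 15, d_4 = (293 - 15^2)/17 = 68/17 = 4, a_4 = floor((17 + 15)/4) = 8.
  m_5 = 4*8 - 15 = 17, d_5 = (293 - 17^2)/4 = 4/4 = 1, a_5 = floor((17 + 17)/1) = 34.
  m_6 = 1*34 - 17 = 17, d_6 = (293 - 17^2)/1 = 4/1 = 4: (m_6, d_6) = (m_1, d_1) = (17, 4), so from here the quotients repeat a_1, ..., a_5; the period length is 5.
Hence the expansion of sqrt(293) is a_0 = 17 followed by the repeating block 8, 1, 1, 8, 34 (period 5).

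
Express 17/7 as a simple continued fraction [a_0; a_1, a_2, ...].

[2; 2, 3]

Run the Euclidean algorithm on 17 and 7; the successive quotients are the partial quotients a_0, a_1, ... (each step inverts the fractional part left over by the previous one):
  17 = 2*7 + 3, so a_0 = 2.
  7 = 2*3 + 1, so a_1 = 2.
  3 = 3*1 + 0, so a_2 = 3.
The remainder reaches 0 after 3 divisions, so the expansion has 3 partial quotients, read off in order.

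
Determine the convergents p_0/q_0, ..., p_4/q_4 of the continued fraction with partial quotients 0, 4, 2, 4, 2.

0/1, 1/4, 2/9, 9/40, 20/89

Using the convergent recurrence p_i = a_i*p_{i-1} + p_{i-2}, q_i = a_i*q_{i-1} + q_{i-2} with p_{-2}=0, p_{-1}=1, q_{-2}=1, q_{-1}=0:
  i=0: a_0=0, p_0 = 0*1 + 0 = 0, q_0 = 0*0 + 1 = 1.
  i=1: a_1=4, p_1 = 4*0 + 1 = 1, q_1 = 4*1 + 0 = 4.
  i=2: a_2=2, p_2 = 2*1 + 0 = 2, q_2 = 2*4 + 1 = 9.
  i=3: a_3=4, p_3 = 4*2 + 1 = 9, q_3 = 4*9 + 4 = 40.
  i=4: a_4=2, p_4 = 2*9 + 2 = 20, q_4 = 2*40 + 9 = 89.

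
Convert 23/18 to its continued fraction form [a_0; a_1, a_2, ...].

[1; 3, 1, 1, 2]

Run the Euclidean algorithm on 23 and 18; the successive quotients are the partial quotients a_0, a_1, ... (each step inverts the fractional part left over by the previous one):
  23 = 1*18 + 5, so a_0 = 1.
  18 = 3*5 + 3, so a_1 = 3.
  5 = 1*3 + 2, so a_2 = 1.
  3 = 1*2 + 1, so a_3 = 1.
  2 = 2*1 + 0, so a_4 = 2.
The remainder reaches 0 after 5 divisions, so the expansion has 5 partial quotients, read off in order.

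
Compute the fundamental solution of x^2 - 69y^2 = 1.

First expand sqrt(69) as a continued fraction. With x_i = (sqrt(69) + m_i)/d_i and (m_0, d_0) = (0, 1): a_0 = floor(sqrt(69)) = 8, since 8^2 = 64 <= 69 < 81 = 9^2.
Iterate m_{i+1} = d_i*a_i - m_i, d_{i+1} = (69 - m_{i+1}^2)/d_i, a_{i+1} = floor((a_0 + m_{i+1})/d_{i+1}):
  m_1 = 1*8 - 0 = 8, d_1 = (69 - 8^2)/1 = 5/1 = 5, a_1 = floor((8 + 8)/5) = 3.
  m_2 = 5*3 - 8 = 7, d_2 = (69 - 7^2)/5 = 20/5 = 4, a_2 = floor((8 + 7)/4) = 3.
  m_3 = 4*3 - 7 = 5, d_3 = (69 - 5^2)/4 = 44/4 = 11, a_3 = floor((8 + 5)/11) = 1.
  m_4 = 11*1 - 5 = 6, d_4 = (69 - 6^2)/11 = 33/11 = 3, a_4 = floor((8 + 6)/3) = 4.
  m_5 = 3*4 - 6 = 6, d_5 = (69 - 6^2)/3 = 33/3 = 11, a_5 = floor((8 + 6)/11) = 1.
  m_6 = 11*1 - 6 = 5, d_6 = (69 - 5^2)/11 = 44/11 = 4, a_6 = floor((8 + 5)/4) = 3.
  m_7 = 4*3 - 5 = 7, d_7 = (69 - 7^2)/4 = 20/4 = 5, a_7 = floor((8 + 7)/5) = 3.
  m_8 = 5*3 - 7 = 8, d_8 = (69 - 8^2)/5 = 5/5 = 1, a_8 = floor((8 + 8)/1) = 16.
  m_9 = 1*16 - 8 = 8, d_9 = (69 - 8^2)/1 = 5/1 = 5: (m_9, d_9) = (m_1, d_1) = (8, 5), so from here the quotients repeat a_1, ..., a_8; the period length is 8.
So sqrt(69) = [8; (3, 3, 1, 4, 1, 3, 3, 16)] with period length k = 8.
k is even, so the fundamental solution of x^2 - 69y^2 = 1 is (p_{k-1}, q_{k-1}) = (p_7, q_7); compute convergents through index 7.
Convergents (p_i = a_i*p_{i-1} + p_{i-2}, q_i = a_i*q_{i-1} + q_{i-2} with p_{-2}=0, p_{-1}=1, q_{-2}=1, q_{-1}=0):
  i=0: a_0=8, p_0 = 8*1 + 0 = 8, q_0 = 8*0 + 1 = 1.
  i=1: a_1=3, p_1 = 3*8 + 1 = 25, q_1 = 3*1 + 0 = 3.
  i=2: a_2=3, p_2 = 3*25 + 8 = 83, q_2 = 3*3 + 1 = 10.
  i=3: a_3=1, p_3 = 1*83 + 25 = 108, q_3 = 1*10 + 3 = 13.
  i=4: a_4=4, p_4 = 4*108 + 83 = 515, q_4 = 4*13 + 10 = 62.
  i=5: a_5=1, p_5 = 1*515 + 108 = 623, q_5 = 1*62 + 13 = 75.
  i=6: a_6=3, p_6 = 3*623 + 515 = 2384, q_6 = 3*75 + 62 = 287.
  i=7: a_7=3, p_7 = 3*2384 + 623 = 7775, q_7 = 3*287 + 75 = 936.
Check: 7775^2 - 69*936^2 = 60450625 - 60450624 = 1, so (x, y) = (7775, 936) solves the equation, and by the theorem it is the least positive solution.

(x, y) = (7775, 936)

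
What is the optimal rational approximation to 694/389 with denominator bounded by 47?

66/37

Expand x = 694/389 as a continued fraction with the Euclidean algorithm:
  694 = 1*389 + 305, so a_0 = 1.
  389 = 1*305 + 84, so a_1 = 1.
  305 = 3*84 + 53, so a_2 = 3.
  84 = 1*53 + 31, so a_3 = 1.
  53 = 1*31 + 22, so a_4 = 1.
  31 = 1*22 + 9, so a_5 = 1.
  22 = 2*9 + 4, so a_6 = 2.
  9 = 2*4 + 1, so a_7 = 2.
  4 = 4*1 + 0, so a_8 = 4.
so x = [1; 1, 3, 1, 1, 1, 2, 2, 4].
Convergents (p_i = a_i*p_{i-1} + p_{i-2}, q_i = a_i*q_{i-1} + q_{i-2} with p_{-2}=0, p_{-1}=1, q_{-2}=1, q_{-1}=0), until the denominator exceeds 47:
  i=0: a_0=1, p_0 = 1*1 + 0 = 1, q_0 = 1*0 + 1 = 1.
  i=1: a_1=1, p_1 = 1*1 + 1 = 2, q_1 = 1*1 + 0 = 1.
  i=2: a_2=3, p_2 = 3*2 + 1 = 7, q_2 = 3*1 + 1 = 4.
  i=3: a_3=1, p_3 = 1*7 + 2 = 9, q_3 = 1*4 + 1 = 5.
  i=4: a_4=1, p_4 = 1*9 + 7 = 16, q_4 = 1*5 + 4 = 9.
  i=5: a_5=1, p_5 = 1*16 + 9 = 25, q_5 = 1*9 + 5 = 14.
  i=6: a_6=2, p_6 = 2*25 + 16 = 66, q_6 = 2*14 + 9 = 37.
  i=7: a_7=2, p_7 = 2*66 + 25 = 157, q_7 = 2*37 + 14 = 88.
q_7 = 88 > 47, so the last convergent with denominator <= 47 is p_6/q_6 = 66/37.
The closest fraction with denominator <= 47 is either p_6/q_6 or the intermediate fraction (k*p_6 + p_5)/(k*q_6 + q_5) with the largest k >= 1 whose denominator stays <= 47; these approach x as k grows, and every other convergent or intermediate fraction in range is farther away.
Largest k: floor((47 - q_5)/q_6) = floor((47 - 14)/37) = 0.
Since k = 0, no intermediate fraction beyond p_6/q_6 has denominator <= 47, so the convergent 66/37 is the closest (its error is |694*37 - 66*389|/(389*37) = 4/14393).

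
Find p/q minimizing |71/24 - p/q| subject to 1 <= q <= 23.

Expand x = 71/24 as a continued fraction with the Euclidean algorithm:
  71 = 2*24 + 23, so a_0 = 2.
  24 = 1*23 + 1, so a_1 = 1.
  23 = 23*1 + 0, so a_2 = 23.
so x = [2; 1, 23].
Convergents (p_i = a_i*p_{i-1} + p_{i-2}, q_i = a_i*q_{i-1} + q_{i-2} with p_{-2}=0, p_{-1}=1, q_{-2}=1, q_{-1}=0), until the denominator exceeds 23:
  i=0: a_0=2, p_0 = 2*1 + 0 = 2, q_0 = 2*0 + 1 = 1.
  i=1: a_1=1, p_1 = 1*2 + 1 = 3, q_1 = 1*1 + 0 = 1.
  i=2: a_2=23, p_2 = 23*3 + 2 = 71, q_2 = 23*1 + 1 = 24.
q_2 = 24 > 23, so the last convergent with denominator <= 23 is p_1/q_1 = 3/1.
The closest fraction with denominator <= 23 is either p_1/q_1 or the intermediate fraction (k*p_1 + p_0)/(k*q_1 + q_0) with the largest k >= 1 whose denominator stays <= 23; these approach x as k grows, and every other convergent or intermediate fraction in range is farther away.
Largest k: floor((23 - q_0)/q_1) = floor((23 - 1)/1) = 22.
That gives (22*3 + 2)/(22*1 + 1) = 68/23.
Compare the errors: |x - 3/1| = |71*1 - 3*24|/(24*1) = 1/24, and |x - 68/23| = |71*23 - 68*24|/(24*23) = 1/552.
Cross-multiplying, 1*24 = 24 < 552 = 1*552, so 1/552 is smaller: the intermediate fraction 68/23 is closer to x than 3/1.

68/23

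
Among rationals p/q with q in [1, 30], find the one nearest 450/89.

91/18

Expand x = 450/89 as a continued fraction with the Euclidean algorithm:
  450 = 5*89 + 5, so a_0 = 5.
  89 = 17*5 + 4, so a_1 = 17.
  5 = 1*4 + 1, so a_2 = 1.
  4 = 4*1 + 0, so a_3 = 4.
so x = [5; 17, 1, 4].
Convergents (p_i = a_i*p_{i-1} + p_{i-2}, q_i = a_i*q_{i-1} + q_{i-2} with p_{-2}=0, p_{-1}=1, q_{-2}=1, q_{-1}=0), until the denominator exceeds 30:
  i=0: a_0=5, p_0 = 5*1 + 0 = 5, q_0 = 5*0 + 1 = 1.
  i=1: a_1=17, p_1 = 17*5 + 1 = 86, q_1 = 17*1 + 0 = 17.
  i=2: a_2=1, p_2 = 1*86 + 5 = 91, q_2 = 1*17 + 1 = 18.
  i=3: a_3=4, p_3 = 4*91 + 86 = 450, q_3 = 4*18 + 17 = 89.
q_3 = 89 > 30, so the last convergent with denominator <= 30 is p_2/q_2 = 91/18.
The closest fraction with denominator <= 30 is either p_2/q_2 or the intermediate fraction (k*p_2 + p_1)/(k*q_2 + q_1) with the largest k >= 1 whose denominator stays <= 30; these approach x as k grows, and every other convergent or intermediate fraction in range is farther away.
Largest k: floor((30 - q_1)/q_2) = floor((30 - 17)/18) = 0.
Since k = 0, no intermediate fraction beyond p_2/q_2 has denominator <= 30, so the convergent 91/18 is the closest (its error is |450*18 - 91*89|/(89*18) = 1/1602).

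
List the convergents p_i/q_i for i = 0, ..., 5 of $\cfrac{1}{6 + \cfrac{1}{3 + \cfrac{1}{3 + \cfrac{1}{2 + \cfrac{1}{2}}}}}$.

0/1, 1/6, 3/19, 10/63, 23/145, 56/353

Using the convergent recurrence p_i = a_i*p_{i-1} + p_{i-2}, q_i = a_i*q_{i-1} + q_{i-2} with p_{-2}=0, p_{-1}=1, q_{-2}=1, q_{-1}=0:
  i=0: a_0=0, p_0 = 0*1 + 0 = 0, q_0 = 0*0 + 1 = 1.
  i=1: a_1=6, p_1 = 6*0 + 1 = 1, q_1 = 6*1 + 0 = 6.
  i=2: a_2=3, p_2 = 3*1 + 0 = 3, q_2 = 3*6 + 1 = 19.
  i=3: a_3=3, p_3 = 3*3 + 1 = 10, q_3 = 3*19 + 6 = 63.
  i=4: a_4=2, p_4 = 2*10 + 3 = 23, q_4 = 2*63 + 19 = 145.
  i=5: a_5=2, p_5 = 2*23 + 10 = 56, q_5 = 2*145 + 63 = 353.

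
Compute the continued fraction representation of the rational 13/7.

[1; 1, 6]

Run the Euclidean algorithm on 13 and 7; the successive quotients are the partial quotients a_0, a_1, ... (each step inverts the fractional part left over by the previous one):
  13 = 1*7 + 6, so a_0 = 1.
  7 = 1*6 + 1, so a_1 = 1.
  6 = 6*1 + 0, so a_2 = 6.
The remainder reaches 0 after 3 divisions, so the expansion has 3 partial quotients, read off in order.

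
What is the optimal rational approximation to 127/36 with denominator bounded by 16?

Expand x = 127/36 as a continued fraction with the Euclidean algorithm:
  127 = 3*36 + 19, so a_0 = 3.
  36 = 1*19 + 17, so a_1 = 1.
  19 = 1*17 + 2, so a_2 = 1.
  17 = 8*2 + 1, so a_3 = 8.
  2 = 2*1 + 0, so a_4 = 2.
so x = [3; 1, 1, 8, 2].
Convergents (p_i = a_i*p_{i-1} + p_{i-2}, q_i = a_i*q_{i-1} + q_{i-2} with p_{-2}=0, p_{-1}=1, q_{-2}=1, q_{-1}=0), until the denominator exceeds 16:
  i=0: a_0=3, p_0 = 3*1 + 0 = 3, q_0 = 3*0 + 1 = 1.
  i=1: a_1=1, p_1 = 1*3 + 1 = 4, q_1 = 1*1 + 0 = 1.
  i=2: a_2=1, p_2 = 1*4 + 3 = 7, q_2 = 1*1 + 1 = 2.
  i=3: a_3=8, p_3 = 8*7 + 4 = 60, q_3 = 8*2 + 1 = 17.
q_3 = 17 > 16, so the last convergent with denominator <= 16 is p_2/q_2 = 7/2.
The closest fraction with denominator <= 16 is either p_2/q_2 or the intermediate fraction (k*p_2 + p_1)/(k*q_2 + q_1) with the largest k >= 1 whose denominator stays <= 16; these approach x as k grows, and every other convergent or intermediate fraction in range is farther away.
Largest k: floor((16 - q_1)/q_2) = floor((16 - 1)/2) = 7.
That gives (7*7 + 4)/(7*2 + 1) = 53/15.
Compare the errors: |x - 7/2| = |127*2 - 7*36|/(36*2) = 2/72, and |x - 53/15| = |127*15 - 53*36|/(36*15) = 3/540.
Cross-multiplying, 3*72 = 216 < 1080 = 2*540, so 3/540 is smaller: the intermediate fraction 53/15 is closer to x than 7/2.

53/15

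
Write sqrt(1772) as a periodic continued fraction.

Write x_i = (sqrt(1772) + m_i)/d_i with (m_0, d_0) = (0, 1). a_0 = floor(sqrt(1772)) = 42, since 42^2 = 1764 <= 1772 < 1849 = 43^2.
Iterate m_{i+1} = d_i*a_i - m_i, d_{i+1} = (1772 - m_{i+1}^2)/d_i, a_{i+1} = floor((a_0 + m_{i+1})/d_{i+1}):
  m_1 = 1*42 - 0 = 42, d_1 = (1772 - 42^2)/1 = 8/1 = 8, a_1 = floor((42 + 42)/8) = 10.
  m_2 = 8*10 - 42 = 38, d_2 = (1772 - 38^2)/8 = 328/8 = 41, a_2 = floor((42 + 38)/41) = 1.
  m_3 = 41*1 - 38 = 3, d_3 = (1772 - 3^2)/41 = 1763/41 = 43, a_3 = floor((42 + 3)/43) = 1.
  m_4 = 43*1 - 3 = 40, d_4 = (1772 - 40^2)/43 = 172/43 = 4, a_4 = floor((42 + 40)/4) = 20.
  m_5 = 4*20 - 40 = 40, d_5 = (1772 - 40^2)/4 = 172/4 = 43, a_5 = floor((42 + 40)/43) = 1.
  m_6 = 43*1 - 40 = 3, d_6 = (1772 - 3^2)/43 = 1763/43 = 41, a_6 = floor((42 + 3)/41) = 1.
  m_7 = 41*1 - 3 = 38, d_7 = (1772 - 38^2)/41 = 328/41 = 8, a_7 = floor((42 + 38)/8) = 10.
  m_8 = 8*10 - 38 = 42, d_8 = (1772 - 42^2)/8 = 8/8 = 1, a_8 = floor((42 + 42)/1) = 84.
  m_9 = 1*84 - 42 = 42, d_9 = (1772 - 42^2)/1 = 8/1 = 8: (m_9, d_9) = (m_1, d_1) = (42, 8), so from here the quotients repeat a_1, ..., a_8; the period length is 8.
Hence the expansion of sqrt(1772) is a_0 = 42 followed by the repeating block 10, 1, 1, 20, 1, 1, 10, 84 (period 8).

[42; (10, 1, 1, 20, 1, 1, 10, 84)]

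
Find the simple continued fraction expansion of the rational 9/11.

Run the Euclidean algorithm on 9 and 11; the successive quotients are the partial quotients a_0, a_1, ... (each step inverts the fractional part left over by the previous one):
  9 = 0*11 + 9, so a_0 = 0.
  11 = 1*9 + 2, so a_1 = 1.
  9 = 4*2 + 1, so a_2 = 4.
  2 = 2*1 + 0, so a_3 = 2.
The remainder reaches 0 after 4 divisions, so the expansion has 4 partial quotients, read off in order.

[0; 1, 4, 2]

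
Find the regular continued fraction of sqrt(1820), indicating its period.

Write x_i = (sqrt(1820) + m_i)/d_i with (m_0, d_0) = (0, 1). a_0 = floor(sqrt(1820)) = 42, since 42^2 = 1764 <= 1820 < 1849 = 43^2.
Iterate m_{i+1} = d_i*a_i - m_i, d_{i+1} = (1820 - m_{i+1}^2)/d_i, a_{i+1} = floor((a_0 + m_{i+1})/d_{i+1}):
  m_1 = 1*42 - 0 = 42, d_1 = (1820 - 42^2)/1 = 56/1 = 56, a_1 = floor((42 + 42)/56) = 1.
  m_2 = 56*1 - 42 = 14, d_2 = (1820 - 14^2)/56 = 1624/56 = 29, a_2 = floor((42 + 14)/29) = 1.
  m_3 = 29*1 - 14 = 15, d_3 = (1820 - 15^2)/29 = 1595/29 = 55, a_3 = floor((42 + 15)/55) = 1.
  m_4 = 55*1 - 15 = 40, d_4 = (1820 - 40^2)/55 = 220/55 = 4, a_4 = floor((42 + 40)/4) = 20.
  m_5 = 4*20 - 40 = 40, d_5 = (1820 - 40^2)/4 = 220/4 = 55, a_5 = floor((42 + 40)/55) = 1.
  m_6 = 55*1 - 40 = 15, d_6 = (1820 - 15^2)/55 = 1595/55 = 29, a_6 = floor((42 + 15)/29) = 1.
  m_7 = 29*1 - 15 = 14, d_7 = (1820 - 14^2)/29 = 1624/29 = 56, a_7 = floor((42 + 14)/56) = 1.
  m_8 = 56*1 - 14 = 42, d_8 = (1820 - 42^2)/56 = 56/56 = 1, a_8 = floor((42 + 42)/1) = 84.
  m_9 = 1*84 - 42 = 42, d_9 = (1820 - 42^2)/1 = 56/1 = 56: (m_9, d_9) = (m_1, d_1) = (42, 56), so from here the quotients repeat a_1, ..., a_8; the period length is 8.
Hence the expansion of sqrt(1820) is a_0 = 42 followed by the repeating block 1, 1, 1, 20, 1, 1, 1, 84 (period 8).

[42; (1, 1, 1, 20, 1, 1, 1, 84)]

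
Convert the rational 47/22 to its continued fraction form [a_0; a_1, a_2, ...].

[2; 7, 3]

Run the Euclidean algorithm on 47 and 22; the successive quotients are the partial quotients a_0, a_1, ... (each step inverts the fractional part left over by the previous one):
  47 = 2*22 + 3, so a_0 = 2.
  22 = 7*3 + 1, so a_1 = 7.
  3 = 3*1 + 0, so a_2 = 3.
The remainder reaches 0 after 3 divisions, so the expansion has 3 partial quotients, read off in order.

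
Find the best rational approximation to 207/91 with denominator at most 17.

25/11

Expand x = 207/91 as a continued fraction with the Euclidean algorithm:
  207 = 2*91 + 25, so a_0 = 2.
  91 = 3*25 + 16, so a_1 = 3.
  25 = 1*16 + 9, so a_2 = 1.
  16 = 1*9 + 7, so a_3 = 1.
  9 = 1*7 + 2, so a_4 = 1.
  7 = 3*2 + 1, so a_5 = 3.
  2 = 2*1 + 0, so a_6 = 2.
so x = [2; 3, 1, 1, 1, 3, 2].
Convergents (p_i = a_i*p_{i-1} + p_{i-2}, q_i = a_i*q_{i-1} + q_{i-2} with p_{-2}=0, p_{-1}=1, q_{-2}=1, q_{-1}=0), until the denominator exceeds 17:
  i=0: a_0=2, p_0 = 2*1 + 0 = 2, q_0 = 2*0 + 1 = 1.
  i=1: a_1=3, p_1 = 3*2 + 1 = 7, q_1 = 3*1 + 0 = 3.
  i=2: a_2=1, p_2 = 1*7 + 2 = 9, q_2 = 1*3 + 1 = 4.
  i=3: a_3=1, p_3 = 1*9 + 7 = 16, q_3 = 1*4 + 3 = 7.
  i=4: a_4=1, p_4 = 1*16 + 9 = 25, q_4 = 1*7 + 4 = 11.
  i=5: a_5=3, p_5 = 3*25 + 16 = 91, q_5 = 3*11 + 7 = 40.
q_5 = 40 > 17, so the last convergent with denominator <= 17 is p_4/q_4 = 25/11.
The closest fraction with denominator <= 17 is either p_4/q_4 or the intermediate fraction (k*p_4 + p_3)/(k*q_4 + q_3) with the largest k >= 1 whose denominator stays <= 17; these approach x as k grows, and every other convergent or intermediate fraction in range is farther away.
Largest k: floor((17 - q_3)/q_4) = floor((17 - 7)/11) = 0.
Since k = 0, no intermediate fraction beyond p_4/q_4 has denominator <= 17, so the convergent 25/11 is the closest (its error is |207*11 - 25*91|/(91*11) = 2/1001).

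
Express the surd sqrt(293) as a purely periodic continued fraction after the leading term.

[17; (8, 1, 1, 8, 34)]

Write x_i = (sqrt(293) + m_i)/d_i with (m_0, d_0) = (0, 1). a_0 = floor(sqrt(293)) = 17, since 17^2 = 289 <= 293 < 324 = 18^2.
Iterate m_{i+1} = d_i*a_i - m_i, d_{i+1} = (293 - m_{i+1}^2)/d_i, a_{i+1} = floor((a_0 + m_{i+1})/d_{i+1}):
  m_1 = 1*17 - 0 = 17, d_1 = (293 - 17^2)/1 = 4/1 = 4, a_1 = floor((17 + 17)/4) = 8.
  m_2 = 4*8 - 17 = 15, d_2 = (293 - 15^2)/4 = 68/4 = 17, a_2 = floor((17 + 15)/17) = 1.
  m_3 = 17*1 - 15 = 2, d_3 = (293 - 2^2)/17 = 289/17 = 17, a_3 = floor((17 + 2)/17) = 1.
  m_4 = 17*1 - 2 = 15, d_4 = (293 - 15^2)/17 = 68/17 = 4, a_4 = floor((17 + 15)/4) = 8.
  m_5 = 4*8 - 15 = 17, d_5 = (293 - 17^2)/4 = 4/4 = 1, a_5 = floor((17 + 17)/1) = 34.
  m_6 = 1*34 - 17 = 17, d_6 = (293 - 17^2)/1 = 4/1 = 4: (m_6, d_6) = (m_1, d_1) = (17, 4), so from here the quotients repeat a_1, ..., a_5; the period length is 5.
Hence the expansion of sqrt(293) is a_0 = 17 followed by the repeating block 8, 1, 1, 8, 34 (period 5).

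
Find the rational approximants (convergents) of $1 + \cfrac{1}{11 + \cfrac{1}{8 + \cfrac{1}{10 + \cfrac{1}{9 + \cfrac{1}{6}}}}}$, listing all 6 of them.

Using the convergent recurrence p_i = a_i*p_{i-1} + p_{i-2}, q_i = a_i*q_{i-1} + q_{i-2} with p_{-2}=0, p_{-1}=1, q_{-2}=1, q_{-1}=0:
  i=0: a_0=1, p_0 = 1*1 + 0 = 1, q_0 = 1*0 + 1 = 1.
  i=1: a_1=11, p_1 = 11*1 + 1 = 12, q_1 = 11*1 + 0 = 11.
  i=2: a_2=8, p_2 = 8*12 + 1 = 97, q_2 = 8*11 + 1 = 89.
  i=3: a_3=10, p_3 = 10*97 + 12 = 982, q_3 = 10*89 + 11 = 901.
  i=4: a_4=9, p_4 = 9*982 + 97 = 8935, q_4 = 9*901 + 89 = 8198.
  i=5: a_5=6, p_5 = 6*8935 + 982 = 54592, q_5 = 6*8198 + 901 = 50089.

1/1, 12/11, 97/89, 982/901, 8935/8198, 54592/50089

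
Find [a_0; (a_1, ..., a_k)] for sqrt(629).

Write x_i = (sqrt(629) + m_i)/d_i with (m_0, d_0) = (0, 1). a_0 = floor(sqrt(629)) = 25, since 25^2 = 625 <= 629 < 676 = 26^2.
Iterate m_{i+1} = d_i*a_i - m_i, d_{i+1} = (629 - m_{i+1}^2)/d_i, a_{i+1} = floor((a_0 + m_{i+1})/d_{i+1}):
  m_1 = 1*25 - 0 = 25, d_1 = (629 - 25^2)/1 = 4/1 = 4, a_1 = floor((25 + 25)/4) = 12.
  m_2 = 4*12 - 25 = 23, d_2 = (629 - 23^2)/4 = 100/4 = 25, a_2 = floor((25 + 23)/25) = 1.
  m_3 = 25*1 - 23 = 2, d_3 = (629 - 2^2)/25 = 625/25 = 25, a_3 = floor((25 + 2)/25) = 1.
  m_4 = 25*1 - 2 = 23, d_4 = (629 - 23^2)/25 = 100/25 = 4, a_4 = floor((25 + 23)/4) = 12.
  m_5 = 4*12 - 23 = 25, d_5 = (629 - 25^2)/4 = 4/4 = 1, a_5 = floor((25 + 25)/1) = 50.
  m_6 = 1*50 - 25 = 25, d_6 = (629 - 25^2)/1 = 4/1 = 4: (m_6, d_6) = (m_1, d_1) = (25, 4), so from here the quotients repeat a_1, ..., a_5; the period length is 5.
Hence the expansion of sqrt(629) is a_0 = 25 followed by the repeating block 12, 1, 1, 12, 50 (period 5).

[25; (12, 1, 1, 12, 50)]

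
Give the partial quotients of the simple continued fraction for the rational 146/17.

[8; 1, 1, 2, 3]

Run the Euclidean algorithm on 146 and 17; the successive quotients are the partial quotients a_0, a_1, ... (each step inverts the fractional part left over by the previous one):
  146 = 8*17 + 10, so a_0 = 8.
  17 = 1*10 + 7, so a_1 = 1.
  10 = 1*7 + 3, so a_2 = 1.
  7 = 2*3 + 1, so a_3 = 2.
  3 = 3*1 + 0, so a_4 = 3.
The remainder reaches 0 after 5 divisions, so the expansion has 5 partial quotients, read off in order.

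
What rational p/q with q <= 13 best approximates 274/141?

Expand x = 274/141 as a continued fraction with the Euclidean algorithm:
  274 = 1*141 + 133, so a_0 = 1.
  141 = 1*133 + 8, so a_1 = 1.
  133 = 16*8 + 5, so a_2 = 16.
  8 = 1*5 + 3, so a_3 = 1.
  5 = 1*3 + 2, so a_4 = 1.
  3 = 1*2 + 1, so a_5 = 1.
  2 = 2*1 + 0, so a_6 = 2.
so x = [1; 1, 16, 1, 1, 1, 2].
Convergents (p_i = a_i*p_{i-1} + p_{i-2}, q_i = a_i*q_{i-1} + q_{i-2} with p_{-2}=0, p_{-1}=1, q_{-2}=1, q_{-1}=0), until the denominator exceeds 13:
  i=0: a_0=1, p_0 = 1*1 + 0 = 1, q_0 = 1*0 + 1 = 1.
  i=1: a_1=1, p_1 = 1*1 + 1 = 2, q_1 = 1*1 + 0 = 1.
  i=2: a_2=16, p_2 = 16*2 + 1 = 33, q_2 = 16*1 + 1 = 17.
q_2 = 17 > 13, so the last convergent with denominator <= 13 is p_1/q_1 = 2/1.
The closest fraction with denominator <= 13 is either p_1/q_1 or the intermediate fraction (k*p_1 + p_0)/(k*q_1 + q_0) with the largest k >= 1 whose denominator stays <= 13; these approach x as k grows, and every other convergent or intermediate fraction in range is farther away.
Largest k: floor((13 - q_0)/q_1) = floor((13 - 1)/1) = 12.
That gives (12*2 + 1)/(12*1 + 1) = 25/13.
Compare the errors: |x - 2/1| = |274*1 - 2*141|/(141*1) = 8/141, and |x - 25/13| = |274*13 - 25*141|/(141*13) = 37/1833.
Cross-multiplying, 37*141 = 5217 < 14664 = 8*1833, so 37/1833 is smaller: the intermediate fraction 25/13 is closer to x than 2/1.

25/13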